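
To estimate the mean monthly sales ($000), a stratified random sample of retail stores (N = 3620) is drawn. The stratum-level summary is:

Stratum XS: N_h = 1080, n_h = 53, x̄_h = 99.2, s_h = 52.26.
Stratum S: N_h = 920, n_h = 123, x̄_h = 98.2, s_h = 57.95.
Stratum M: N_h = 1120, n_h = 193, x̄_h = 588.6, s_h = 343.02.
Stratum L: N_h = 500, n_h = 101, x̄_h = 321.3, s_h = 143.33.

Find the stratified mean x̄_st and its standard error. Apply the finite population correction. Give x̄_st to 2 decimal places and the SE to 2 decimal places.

x̄_st = Σ W_h x̄_h = (1080·99.2 + 920·98.2 + 1120·588.6 + 500·321.3)/3620 = 281.03923
V̂(x̄_st) = Σ W_h² (1 − n_h/N_h) s_h²/n_h, with W_h = N_h/N and N = 3620:
  stratum XS: (1080/3620)²·(1 − 53/1080)·52.26²/53 = 4.36154
  stratum S: (920/3620)²·(1 − 123/920)·57.95²/123 = 1.52767
  stratum M: (1120/3620)²·(1 − 193/1120)·343.02²/193 = 48.3017
  stratum L: (500/3620)²·(1 − 101/500)·143.33²/101 = 3.09655
V̂(x̄_st) = 57.2874
SE(x̄_st) = √57.2874 = 7.56885

x̄_st ≈ 281.04, SE ≈ 7.57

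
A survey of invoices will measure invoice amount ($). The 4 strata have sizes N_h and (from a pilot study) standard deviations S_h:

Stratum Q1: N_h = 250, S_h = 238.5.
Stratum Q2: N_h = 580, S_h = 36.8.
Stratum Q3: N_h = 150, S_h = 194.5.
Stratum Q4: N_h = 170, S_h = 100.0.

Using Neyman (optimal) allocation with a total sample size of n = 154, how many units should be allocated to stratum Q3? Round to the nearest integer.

Neyman allocation: n_h = n · N_h S_h / Σ N_i S_i, with n = 154.
  stratum Q1: N_h·S_h = 250·238.5 = 59625.00
  stratum Q2: N_h·S_h = 580·36.8 = 21344.00
  stratum Q3: N_h·S_h = 150·194.5 = 29175.00
  stratum Q4: N_h·S_h = 170·100.0 = 17000.00
Σ N_h S_h = 127144.00
n for stratum Q3 = 154·29175.00/127144.00 = 35.337 → 35

35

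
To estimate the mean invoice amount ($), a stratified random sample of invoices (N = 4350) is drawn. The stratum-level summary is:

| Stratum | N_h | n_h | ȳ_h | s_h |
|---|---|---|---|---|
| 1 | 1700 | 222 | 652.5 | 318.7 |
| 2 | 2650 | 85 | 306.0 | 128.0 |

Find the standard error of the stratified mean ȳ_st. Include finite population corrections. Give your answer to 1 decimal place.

SE(ȳ_st) ≈ 11.4

V̂(ȳ_st) = Σ W_h² (1 − n_h/N_h) s_h²/n_h, with W_h = N_h/N and N = 4350:
  stratum 1: (1700/4350)²·(1 − 222/1700)·318.7²/222 = 60.7514
  stratum 2: (2650/4350)²·(1 − 85/2650)·128.0²/85 = 69.2398
V̂(ȳ_st) = 129.991
SE(ȳ_st) = √129.991 = 11.4014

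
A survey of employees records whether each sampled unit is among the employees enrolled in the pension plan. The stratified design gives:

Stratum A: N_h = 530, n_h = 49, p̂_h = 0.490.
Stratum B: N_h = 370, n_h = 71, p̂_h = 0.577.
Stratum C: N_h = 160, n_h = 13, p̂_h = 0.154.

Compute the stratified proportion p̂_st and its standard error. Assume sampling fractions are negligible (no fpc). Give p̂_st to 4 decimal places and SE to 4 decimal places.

N = 1060; stratum weights W_h = N_h/N.
p̂_st = Σ W_h p̂_h = (530·0.490 + 370·0.577 + 160·0.154)/1060 = 0.46965
V̂(p̂_st) = Σ W_h² p̂_h(1−p̂_h)/(n_h−1):
  stratum A: (530/1060)²·0.490·0.510/48 = 0.00130156
  stratum B: (370/1060)²·0.577·0.423/70 = 0.000424825
  stratum C: (160/1060)²·0.154·0.846/12 = 0.000247365
V̂(p̂_st) = 0.00197375; SE = √V̂ = 0.0444269

p̂_st ≈ 0.4697, SE ≈ 0.0444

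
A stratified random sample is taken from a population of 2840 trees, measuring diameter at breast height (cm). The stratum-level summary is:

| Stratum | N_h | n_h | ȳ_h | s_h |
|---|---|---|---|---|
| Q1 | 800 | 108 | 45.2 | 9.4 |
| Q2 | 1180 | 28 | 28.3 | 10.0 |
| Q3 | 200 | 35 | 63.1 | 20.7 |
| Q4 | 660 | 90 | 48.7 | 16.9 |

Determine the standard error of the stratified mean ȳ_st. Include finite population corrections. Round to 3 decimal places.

V̂(ȳ_st) = Σ W_h² (1 − n_h/N_h) s_h²/n_h, with W_h = N_h/N and N = 2840:
  stratum Q1: (800/2840)²·(1 − 108/800)·9.4²/108 = 0.0561554
  stratum Q2: (1180/2840)²·(1 − 28/1180)·10.0²/28 = 0.601921
  stratum Q3: (200/2840)²·(1 − 35/200)·20.7²/35 = 0.0500899
  stratum Q4: (660/2840)²·(1 − 90/660)·16.9²/90 = 0.148017
V̂(ȳ_st) = 0.856184
SE(ȳ_st) = √0.856184 = 0.925302

SE(ȳ_st) ≈ 0.925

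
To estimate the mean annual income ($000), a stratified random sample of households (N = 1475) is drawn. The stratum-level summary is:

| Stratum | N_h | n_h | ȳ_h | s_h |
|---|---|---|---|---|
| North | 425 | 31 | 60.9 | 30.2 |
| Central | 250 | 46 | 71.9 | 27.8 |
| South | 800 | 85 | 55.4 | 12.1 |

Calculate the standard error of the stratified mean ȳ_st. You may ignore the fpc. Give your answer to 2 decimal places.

V̂(ȳ_st) = Σ W_h² s_h²/n_h, with W_h = N_h/N and N = 1475:
  stratum North: (425/1475)²·30.2²/31 = 2.44256
  stratum Central: (250/1475)²·27.8²/46 = 0.482645
  stratum South: (800/1475)²·12.1²/85 = 0.506696
V̂(ȳ_st) = 3.43191
SE(ȳ_st) = √3.43191 = 1.85254

SE(ȳ_st) ≈ 1.85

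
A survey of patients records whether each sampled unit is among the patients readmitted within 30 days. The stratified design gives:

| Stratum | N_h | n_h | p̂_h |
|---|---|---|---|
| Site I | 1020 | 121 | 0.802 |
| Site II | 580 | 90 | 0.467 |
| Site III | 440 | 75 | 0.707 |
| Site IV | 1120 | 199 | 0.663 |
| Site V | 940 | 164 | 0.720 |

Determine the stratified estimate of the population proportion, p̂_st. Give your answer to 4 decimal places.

N = 4100; stratum weights W_h = N_h/N.
p̂_st = Σ W_h p̂_h = (1020·0.802 + 580·0.467 + 440·0.707 + 1120·0.663 + 940·0.720)/4100 = 0.68764

p̂_st ≈ 0.6876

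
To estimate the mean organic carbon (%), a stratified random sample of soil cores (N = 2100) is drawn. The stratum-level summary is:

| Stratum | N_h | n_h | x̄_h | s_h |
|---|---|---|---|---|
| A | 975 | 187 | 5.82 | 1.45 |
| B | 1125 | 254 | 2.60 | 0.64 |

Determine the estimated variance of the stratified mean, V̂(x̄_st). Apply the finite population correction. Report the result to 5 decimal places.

V̂(x̄_st) ≈ 0.00232

V̂(x̄_st) = Σ W_h² (1 − n_h/N_h) s_h²/n_h, with W_h = N_h/N and N = 2100:
  stratum A: (975/2100)²·(1 − 187/975)·1.45²/187 = 0.00195878
  stratum B: (1125/2100)²·(1 − 254/1125)·0.64²/254 = 0.000358309
V̂(x̄_st) = 0.00231709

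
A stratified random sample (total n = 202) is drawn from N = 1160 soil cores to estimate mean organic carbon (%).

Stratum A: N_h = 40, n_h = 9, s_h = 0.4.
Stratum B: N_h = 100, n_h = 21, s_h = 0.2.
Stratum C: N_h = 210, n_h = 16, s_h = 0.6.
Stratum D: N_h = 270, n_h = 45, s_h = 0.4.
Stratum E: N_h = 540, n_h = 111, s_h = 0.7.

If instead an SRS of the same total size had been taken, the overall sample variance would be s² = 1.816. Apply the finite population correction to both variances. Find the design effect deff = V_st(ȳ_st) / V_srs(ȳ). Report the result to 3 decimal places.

deff ≈ 0.219

V̂(ȳ_st) = Σ W_h² (1 − n_h/N_h) s_h²/n_h, with W_h = N_h/N and N = 1160:
  stratum A: (40/1160)²·(1 − 9/40)·0.4²/9 = 1.63826e-05
  stratum B: (100/1160)²·(1 − 21/100)·0.2²/21 = 1.11828e-05
  stratum C: (210/1160)²·(1 − 16/210)·0.6²/16 = 0.00068122
  stratum D: (270/1160)²·(1 − 45/270)·0.4²/45 = 0.000160523
  stratum E: (540/1160)²·(1 − 111/540)·0.7²/111 = 0.000759991
V_st = 0.0016293
V_srs = (1 − 202/1160)·1.816/202 = 0.00742458
deff = V_st / V_srs = 0.0016293/0.00742458 = 0.2194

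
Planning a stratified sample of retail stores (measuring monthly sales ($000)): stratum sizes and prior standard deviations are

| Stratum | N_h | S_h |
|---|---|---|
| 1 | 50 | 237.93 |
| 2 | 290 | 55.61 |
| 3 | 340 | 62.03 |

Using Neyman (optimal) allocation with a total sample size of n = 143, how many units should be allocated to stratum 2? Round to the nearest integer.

Neyman allocation: n_h = n · N_h S_h / Σ N_i S_i, with n = 143.
  stratum 1: N_h·S_h = 50·237.93 = 11896.50
  stratum 2: N_h·S_h = 290·55.61 = 16126.90
  stratum 3: N_h·S_h = 340·62.03 = 21090.20
Σ N_h S_h = 49113.60
n for stratum 2 = 143·16126.90/49113.60 = 46.955 → 47

47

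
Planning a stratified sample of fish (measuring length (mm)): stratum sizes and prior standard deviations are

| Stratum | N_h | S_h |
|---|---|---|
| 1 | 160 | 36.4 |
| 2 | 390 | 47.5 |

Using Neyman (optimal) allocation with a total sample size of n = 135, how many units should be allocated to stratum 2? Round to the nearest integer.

Neyman allocation: n_h = n · N_h S_h / Σ N_i S_i, with n = 135.
  stratum 1: N_h·S_h = 160·36.4 = 5824.00
  stratum 2: N_h·S_h = 390·47.5 = 18525.00
Σ N_h S_h = 24349.00
n for stratum 2 = 135·18525.00/24349.00 = 102.710 → 103

103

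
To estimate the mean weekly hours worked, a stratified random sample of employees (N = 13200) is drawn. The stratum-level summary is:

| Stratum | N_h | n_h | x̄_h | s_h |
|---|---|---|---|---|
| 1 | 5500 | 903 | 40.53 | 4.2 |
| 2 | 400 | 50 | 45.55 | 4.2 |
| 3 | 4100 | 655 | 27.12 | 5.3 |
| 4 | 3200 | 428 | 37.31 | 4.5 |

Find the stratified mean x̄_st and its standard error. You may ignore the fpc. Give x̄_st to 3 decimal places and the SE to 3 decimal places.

x̄_st ≈ 35.736, SE ≈ 0.103

x̄_st = Σ W_h x̄_h = (5500·40.53 + 400·45.55 + 4100·27.12 + 3200·37.31)/13200 = 35.73629
V̂(x̄_st) = Σ W_h² s_h²/n_h, with W_h = N_h/N and N = 13200:
  stratum 1: (5500/13200)²·4.2²/903 = 0.00339147
  stratum 2: (400/13200)²·4.2²/50 = 0.000323967
  stratum 3: (4100/13200)²·5.3²/655 = 0.00413743
  stratum 4: (3200/13200)²·4.5²/428 = 0.00278057
V̂(x̄_st) = 0.0106334
SE(x̄_st) = √0.0106334 = 0.103119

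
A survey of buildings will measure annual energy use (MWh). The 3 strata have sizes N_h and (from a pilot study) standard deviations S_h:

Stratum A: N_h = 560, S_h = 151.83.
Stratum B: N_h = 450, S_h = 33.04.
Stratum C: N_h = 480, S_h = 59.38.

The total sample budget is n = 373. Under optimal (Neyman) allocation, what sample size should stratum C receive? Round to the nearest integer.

83

Neyman allocation: n_h = n · N_h S_h / Σ N_i S_i, with n = 373.
  stratum A: N_h·S_h = 560·151.83 = 85024.80
  stratum B: N_h·S_h = 450·33.04 = 14868.00
  stratum C: N_h·S_h = 480·59.38 = 28502.40
Σ N_h S_h = 128395.20
n for stratum C = 373·28502.40/128395.20 = 82.802 → 83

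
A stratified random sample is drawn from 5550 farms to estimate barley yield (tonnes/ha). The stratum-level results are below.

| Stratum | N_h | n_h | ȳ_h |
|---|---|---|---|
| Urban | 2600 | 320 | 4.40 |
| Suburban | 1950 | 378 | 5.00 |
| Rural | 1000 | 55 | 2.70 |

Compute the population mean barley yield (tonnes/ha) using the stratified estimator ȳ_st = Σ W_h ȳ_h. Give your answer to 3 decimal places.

ȳ_st ≈ 4.305

N = Σ N_h = 5550. Stratum weights W_h = N_h/N.
ȳ_st = (2600·4.40 + 1950·5.00 + 1000·2.70) / 5550 = 4.30450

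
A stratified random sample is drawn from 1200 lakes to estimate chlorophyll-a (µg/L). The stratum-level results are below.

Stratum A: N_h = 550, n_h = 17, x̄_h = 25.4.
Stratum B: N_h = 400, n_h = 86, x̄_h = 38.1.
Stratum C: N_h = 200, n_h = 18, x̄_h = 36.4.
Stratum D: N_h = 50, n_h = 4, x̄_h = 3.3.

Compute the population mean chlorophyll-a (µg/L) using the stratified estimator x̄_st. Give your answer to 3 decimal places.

N = Σ N_h = 1200. Stratum weights W_h = N_h/N.
x̄_st = (550·25.4 + 400·38.1 + 200·36.4 + 50·3.3) / 1200 = 30.54583

x̄_st ≈ 30.546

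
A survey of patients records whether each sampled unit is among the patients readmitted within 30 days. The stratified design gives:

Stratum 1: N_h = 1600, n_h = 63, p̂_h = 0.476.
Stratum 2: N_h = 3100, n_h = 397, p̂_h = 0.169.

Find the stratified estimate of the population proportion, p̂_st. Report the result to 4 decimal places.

N = 4700; stratum weights W_h = N_h/N.
p̂_st = Σ W_h p̂_h = (1600·0.476 + 3100·0.169)/4700 = 0.27351

p̂_st ≈ 0.2735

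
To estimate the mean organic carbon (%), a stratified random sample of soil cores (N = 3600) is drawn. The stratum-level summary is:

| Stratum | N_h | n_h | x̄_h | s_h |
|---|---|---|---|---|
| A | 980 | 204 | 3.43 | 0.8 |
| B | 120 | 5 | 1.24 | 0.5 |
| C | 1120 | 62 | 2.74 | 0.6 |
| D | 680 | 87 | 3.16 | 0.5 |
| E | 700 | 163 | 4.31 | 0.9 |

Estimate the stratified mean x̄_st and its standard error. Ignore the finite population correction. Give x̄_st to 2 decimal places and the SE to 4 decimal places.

x̄_st ≈ 3.26, SE ≈ 0.0338

x̄_st = Σ W_h x̄_h = (980·3.43 + 120·1.24 + 1120·2.74 + 680·3.16 + 700·4.31)/3600 = 3.26244
V̂(x̄_st) = Σ W_h² s_h²/n_h, with W_h = N_h/N and N = 3600:
  stratum A: (980/3600)²·0.8²/204 = 0.000232486
  stratum B: (120/3600)²·0.5²/5 = 5.55556e-05
  stratum C: (1120/3600)²·0.6²/62 = 0.000562007
  stratum D: (680/3600)²·0.5²/87 = 0.000102526
  stratum E: (700/3600)²·0.9²/163 = 0.000187883
V̂(x̄_st) = 0.00114046
SE(x̄_st) = √0.00114046 = 0.0337707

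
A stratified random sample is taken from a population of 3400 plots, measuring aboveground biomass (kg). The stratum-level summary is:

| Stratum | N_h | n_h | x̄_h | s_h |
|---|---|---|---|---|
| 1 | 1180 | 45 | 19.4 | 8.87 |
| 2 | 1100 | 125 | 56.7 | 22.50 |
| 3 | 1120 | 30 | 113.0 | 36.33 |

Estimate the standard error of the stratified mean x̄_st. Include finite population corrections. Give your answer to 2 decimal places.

SE(x̄_st) ≈ 2.29

V̂(x̄_st) = Σ W_h² (1 − n_h/N_h) s_h²/n_h, with W_h = N_h/N and N = 3400:
  stratum 1: (1180/3400)²·(1 − 45/1180)·8.87²/45 = 0.202561
  stratum 2: (1100/3400)²·(1 − 125/1100)·22.50²/125 = 0.375746
  stratum 3: (1120/3400)²·(1 − 30/1120)·36.33²/30 = 4.64618
V̂(x̄_st) = 5.22449
SE(x̄_st) = √5.22449 = 2.28571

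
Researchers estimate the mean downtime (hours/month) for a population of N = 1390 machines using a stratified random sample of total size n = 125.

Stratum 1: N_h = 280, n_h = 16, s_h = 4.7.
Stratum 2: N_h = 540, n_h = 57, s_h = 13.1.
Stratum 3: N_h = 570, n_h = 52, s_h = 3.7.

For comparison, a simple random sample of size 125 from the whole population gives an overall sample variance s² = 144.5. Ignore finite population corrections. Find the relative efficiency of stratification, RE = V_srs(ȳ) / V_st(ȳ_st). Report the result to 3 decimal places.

RE ≈ 2.084

V̂(ȳ_st) = Σ W_h² s_h²/n_h, with W_h = N_h/N and N = 1390:
  stratum 1: (280/1390)²·4.7²/16 = 0.0560225
  stratum 2: (540/1390)²·13.1²/57 = 0.454387
  stratum 3: (570/1390)²·3.7²/52 = 0.0442711
V_st = 0.55468
V_srs = s²/n = 144.5/125 = 1.156
Relative efficiency = V_srs / V_st = 1.156/0.55468 = 2.0841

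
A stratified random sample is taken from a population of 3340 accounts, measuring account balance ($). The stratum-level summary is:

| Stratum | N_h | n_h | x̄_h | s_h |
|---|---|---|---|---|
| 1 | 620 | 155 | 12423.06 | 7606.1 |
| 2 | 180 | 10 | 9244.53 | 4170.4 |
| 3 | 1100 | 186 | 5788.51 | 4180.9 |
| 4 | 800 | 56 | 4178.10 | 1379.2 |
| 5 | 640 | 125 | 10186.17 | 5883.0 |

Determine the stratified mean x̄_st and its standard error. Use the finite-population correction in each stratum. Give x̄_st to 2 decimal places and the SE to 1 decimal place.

x̄_st ≈ 7663.26, SE ≈ 181.3

x̄_st = Σ W_h x̄_h = (620·12423.06 + 180·9244.53 + 1100·5788.51 + 800·4178.10 + 640·10186.17)/3340 = 7663.26419
V̂(x̄_st) = Σ W_h² (1 − n_h/N_h) s_h²/n_h, with W_h = N_h/N and N = 3340:
  stratum 1: (620/3340)²·(1 − 155/620)·7606.1²/155 = 9645.93
  stratum 2: (180/3340)²·(1 − 10/180)·4170.4²/10 = 4770.72
  stratum 3: (1100/3340)²·(1 − 186/1100)·4180.9²/186 = 8469.79
  stratum 4: (800/3340)²·(1 − 56/800)·1379.2²/56 = 1812.33
  stratum 5: (640/3340)²·(1 − 125/640)·5883.0²/125 = 8180.54
V̂(x̄_st) = 32879.3
SE(x̄_st) = √32879.3 = 181.327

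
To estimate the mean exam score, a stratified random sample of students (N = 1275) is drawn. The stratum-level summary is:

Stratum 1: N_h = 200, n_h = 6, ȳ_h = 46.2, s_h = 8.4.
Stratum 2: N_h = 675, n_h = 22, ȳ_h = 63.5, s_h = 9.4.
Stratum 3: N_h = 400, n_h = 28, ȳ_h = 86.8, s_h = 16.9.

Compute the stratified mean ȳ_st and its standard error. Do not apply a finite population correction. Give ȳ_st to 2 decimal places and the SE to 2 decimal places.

ȳ_st ≈ 68.10, SE ≈ 1.56

ȳ_st = Σ W_h ȳ_h = (200·46.2 + 675·63.5 + 400·86.8)/1275 = 68.09608
V̂(ȳ_st) = Σ W_h² s_h²/n_h, with W_h = N_h/N and N = 1275:
  stratum 1: (200/1275)²·8.4²/6 = 0.289366
  stratum 2: (675/1275)²·9.4²/22 = 1.12569
  stratum 3: (400/1275)²·16.9²/28 = 1.00396
V̂(ȳ_st) = 2.41902
SE(ȳ_st) = √2.41902 = 1.55532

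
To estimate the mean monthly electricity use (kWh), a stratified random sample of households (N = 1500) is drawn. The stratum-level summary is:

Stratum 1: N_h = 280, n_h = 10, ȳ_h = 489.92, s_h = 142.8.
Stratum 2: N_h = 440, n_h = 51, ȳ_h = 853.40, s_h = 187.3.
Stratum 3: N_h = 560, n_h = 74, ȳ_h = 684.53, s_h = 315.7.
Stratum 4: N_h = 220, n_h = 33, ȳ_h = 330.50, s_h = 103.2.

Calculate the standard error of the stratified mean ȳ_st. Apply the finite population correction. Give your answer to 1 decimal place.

V̂(ȳ_st) = Σ W_h² (1 − n_h/N_h) s_h²/n_h, with W_h = N_h/N and N = 1500:
  stratum 1: (280/1500)²·(1 − 10/280)·142.8²/10 = 68.5166
  stratum 2: (440/1500)²·(1 − 51/440)·187.3²/51 = 52.3269
  stratum 3: (560/1500)²·(1 − 74/560)·315.7²/74 = 162.914
  stratum 4: (220/1500)²·(1 − 33/220)·103.2²/33 = 5.90102
V̂(ȳ_st) = 289.659
SE(ȳ_st) = √289.659 = 17.0194

SE(ȳ_st) ≈ 17.0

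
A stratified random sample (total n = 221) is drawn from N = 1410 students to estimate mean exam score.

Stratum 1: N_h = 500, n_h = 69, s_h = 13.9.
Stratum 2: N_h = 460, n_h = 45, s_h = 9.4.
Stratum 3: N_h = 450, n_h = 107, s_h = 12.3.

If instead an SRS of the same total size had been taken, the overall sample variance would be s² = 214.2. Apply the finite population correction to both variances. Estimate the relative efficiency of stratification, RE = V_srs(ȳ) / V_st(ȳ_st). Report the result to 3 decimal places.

RE ≈ 1.358

V̂(ȳ_st) = Σ W_h² (1 − n_h/N_h) s_h²/n_h, with W_h = N_h/N and N = 1410:
  stratum 1: (500/1410)²·(1 − 69/500)·13.9²/69 = 0.303522
  stratum 2: (460/1410)²·(1 − 45/460)·9.4²/45 = 0.188543
  stratum 3: (450/1410)²·(1 − 107/450)·12.3²/107 = 0.109773
V_st = 0.601838
V_srs = (1 − 221/1410)·214.2/221 = 0.817316
Relative efficiency = V_srs / V_st = 0.817316/0.601838 = 1.3580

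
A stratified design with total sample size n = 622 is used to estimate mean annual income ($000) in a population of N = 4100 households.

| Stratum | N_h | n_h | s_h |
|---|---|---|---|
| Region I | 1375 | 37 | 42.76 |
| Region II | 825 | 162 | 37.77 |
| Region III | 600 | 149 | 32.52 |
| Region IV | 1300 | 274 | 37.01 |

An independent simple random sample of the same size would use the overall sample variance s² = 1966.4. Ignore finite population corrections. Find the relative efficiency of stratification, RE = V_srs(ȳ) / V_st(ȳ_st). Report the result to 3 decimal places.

V̂(ȳ_st) = Σ W_h² s_h²/n_h, with W_h = N_h/N and N = 4100:
  stratum Region I: (1375/4100)²·42.76²/37 = 5.55791
  stratum Region II: (825/4100)²·37.77²/162 = 0.356549
  stratum Region III: (600/4100)²·32.52²/149 = 0.152002
  stratum Region IV: (1300/4100)²·37.01²/274 = 0.502582
V_st = 6.56904
V_srs = s²/n = 1966.4/622 = 3.16141
Relative efficiency = V_srs / V_st = 3.16141/6.56904 = 0.4813

RE ≈ 0.481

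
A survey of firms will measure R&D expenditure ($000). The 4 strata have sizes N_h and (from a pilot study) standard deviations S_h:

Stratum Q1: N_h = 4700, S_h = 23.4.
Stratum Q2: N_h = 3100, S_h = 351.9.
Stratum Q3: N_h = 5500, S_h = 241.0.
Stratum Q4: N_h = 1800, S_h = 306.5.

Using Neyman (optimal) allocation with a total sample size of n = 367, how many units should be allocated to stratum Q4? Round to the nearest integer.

66

Neyman allocation: n_h = n · N_h S_h / Σ N_i S_i, with n = 367.
  stratum Q1: N_h·S_h = 4700·23.4 = 109980.00
  stratum Q2: N_h·S_h = 3100·351.9 = 1090890.00
  stratum Q3: N_h·S_h = 5500·241.0 = 1325500.00
  stratum Q4: N_h·S_h = 1800·306.5 = 551700.00
Σ N_h S_h = 3078070.00
n for stratum Q4 = 367·551700.00/3078070.00 = 65.779 → 66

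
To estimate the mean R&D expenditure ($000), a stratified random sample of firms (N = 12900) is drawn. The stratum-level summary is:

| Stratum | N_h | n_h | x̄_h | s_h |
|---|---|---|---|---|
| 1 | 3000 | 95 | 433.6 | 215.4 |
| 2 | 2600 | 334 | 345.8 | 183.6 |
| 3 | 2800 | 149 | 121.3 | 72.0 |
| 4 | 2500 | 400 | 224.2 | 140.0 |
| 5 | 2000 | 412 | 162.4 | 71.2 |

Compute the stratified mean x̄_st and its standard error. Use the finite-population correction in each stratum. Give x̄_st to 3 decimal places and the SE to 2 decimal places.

x̄_st ≈ 265.490, SE ≈ 5.70

x̄_st = Σ W_h x̄_h = (3000·433.6 + 2600·345.8 + 2800·121.3 + 2500·224.2 + 2000·162.4)/12900 = 265.48992
V̂(x̄_st) = Σ W_h² (1 − n_h/N_h) s_h²/n_h, with W_h = N_h/N and N = 12900:
  stratum 1: (3000/12900)²·(1 − 95/3000)·215.4²/95 = 25.5774
  stratum 2: (2600/12900)²·(1 − 334/2600)·183.6²/334 = 3.57316
  stratum 3: (2800/12900)²·(1 − 149/2800)·72.0²/149 = 1.55191
  stratum 4: (2500/12900)²·(1 − 400/2500)·140.0²/400 = 1.54588
  stratum 5: (2000/12900)²·(1 − 412/2000)·71.2²/412 = 0.234836
V̂(x̄_st) = 32.4832
SE(x̄_st) = √32.4832 = 5.6994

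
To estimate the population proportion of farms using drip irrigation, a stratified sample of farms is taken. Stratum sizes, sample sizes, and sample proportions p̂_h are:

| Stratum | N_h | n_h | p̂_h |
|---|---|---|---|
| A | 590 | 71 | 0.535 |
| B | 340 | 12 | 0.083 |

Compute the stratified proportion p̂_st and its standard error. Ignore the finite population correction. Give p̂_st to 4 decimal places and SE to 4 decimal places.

p̂_st ≈ 0.3698, SE ≈ 0.0485

N = 930; stratum weights W_h = N_h/N.
p̂_st = Σ W_h p̂_h = (590·0.535 + 340·0.083)/930 = 0.36975
V̂(p̂_st) = Σ W_h² p̂_h(1−p̂_h)/(n_h−1):
  stratum A: (590/930)²·0.535·0.465/70 = 0.00143036
  stratum B: (340/930)²·0.083·0.917/11 = 0.000924798
V̂(p̂_st) = 0.00235516; SE = √V̂ = 0.04853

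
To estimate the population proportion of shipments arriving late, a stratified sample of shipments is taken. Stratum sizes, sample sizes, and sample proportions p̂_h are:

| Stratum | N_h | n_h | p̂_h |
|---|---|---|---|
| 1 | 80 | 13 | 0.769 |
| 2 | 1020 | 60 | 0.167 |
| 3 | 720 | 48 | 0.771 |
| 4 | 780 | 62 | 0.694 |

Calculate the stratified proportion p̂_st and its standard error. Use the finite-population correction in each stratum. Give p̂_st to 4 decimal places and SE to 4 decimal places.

N = 2600; stratum weights W_h = N_h/N.
p̂_st = Σ W_h p̂_h = (80·0.769 + 1020·0.167 + 720·0.771 + 780·0.694)/2600 = 0.51088
V̂(p̂_st) = Σ W_h² (1 − n_h/N_h) p̂_h(1−p̂_h)/(n_h−1):
  stratum 1: (80/2600)²·(1 − 13/80)·0.769·0.231/12 = 1.17375e-05
  stratum 2: (1020/2600)²·(1 − 60/1020)·0.167·0.833/59 = 0.000341534
  stratum 3: (720/2600)²·(1 − 48/720)·0.771·0.229/47 = 0.000268873
  stratum 4: (780/2600)²·(1 − 62/780)·0.694·0.306/61 = 0.000288419
V̂(p̂_st) = 0.000910563; SE = √V̂ = 0.0301755

p̂_st ≈ 0.5109, SE ≈ 0.0302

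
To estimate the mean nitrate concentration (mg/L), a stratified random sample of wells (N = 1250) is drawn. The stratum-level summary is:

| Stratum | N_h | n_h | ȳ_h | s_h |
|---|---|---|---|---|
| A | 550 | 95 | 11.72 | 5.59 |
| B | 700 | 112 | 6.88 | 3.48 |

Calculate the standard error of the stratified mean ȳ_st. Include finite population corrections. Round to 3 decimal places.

V̂(ȳ_st) = Σ W_h² (1 − n_h/N_h) s_h²/n_h, with W_h = N_h/N and N = 1250:
  stratum A: (550/1250)²·(1 − 95/550)·5.59²/95 = 0.052681
  stratum B: (700/1250)²·(1 − 112/700)·3.48²/112 = 0.0284837
V̂(ȳ_st) = 0.0811647
SE(ȳ_st) = √0.0811647 = 0.284894

SE(ȳ_st) ≈ 0.285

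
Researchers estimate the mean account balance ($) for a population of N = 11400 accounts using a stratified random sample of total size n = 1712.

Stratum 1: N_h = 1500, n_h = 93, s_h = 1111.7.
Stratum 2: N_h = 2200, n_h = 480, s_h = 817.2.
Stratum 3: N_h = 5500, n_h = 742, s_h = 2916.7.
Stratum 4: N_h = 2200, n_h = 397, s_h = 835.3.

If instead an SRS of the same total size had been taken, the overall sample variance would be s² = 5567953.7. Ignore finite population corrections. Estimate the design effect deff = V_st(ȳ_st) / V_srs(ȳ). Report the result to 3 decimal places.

V̂(ȳ_st) = Σ W_h² s_h²/n_h, with W_h = N_h/N and N = 11400:
  stratum 1: (1500/11400)²·1111.7²/93 = 230.073
  stratum 2: (2200/11400)²·817.2²/480 = 51.8145
  stratum 3: (5500/11400)²·2916.7²/742 = 2668.67
  stratum 4: (2200/11400)²·835.3²/397 = 65.4531
V_st = 3016.01
V_srs = s²/n = 5567953.7/1712 = 3252.31
deff = V_st / V_srs = 3016.01/3252.31 = 0.9273

deff ≈ 0.927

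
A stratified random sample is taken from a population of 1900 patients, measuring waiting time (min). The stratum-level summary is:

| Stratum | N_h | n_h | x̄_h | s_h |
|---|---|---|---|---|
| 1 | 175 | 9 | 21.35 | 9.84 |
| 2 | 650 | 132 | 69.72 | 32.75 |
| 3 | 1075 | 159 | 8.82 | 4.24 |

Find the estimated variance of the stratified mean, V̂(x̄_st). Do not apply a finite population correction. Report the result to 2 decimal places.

V̂(x̄_st) = Σ W_h² s_h²/n_h, with W_h = N_h/N and N = 1900:
  stratum 1: (175/1900)²·9.84²/9 = 0.0912676
  stratum 2: (650/1900)²·32.75²/132 = 0.950973
  stratum 3: (1075/1900)²·4.24²/159 = 0.0361946
V̂(x̄_st) = 1.07844

V̂(x̄_st) ≈ 1.08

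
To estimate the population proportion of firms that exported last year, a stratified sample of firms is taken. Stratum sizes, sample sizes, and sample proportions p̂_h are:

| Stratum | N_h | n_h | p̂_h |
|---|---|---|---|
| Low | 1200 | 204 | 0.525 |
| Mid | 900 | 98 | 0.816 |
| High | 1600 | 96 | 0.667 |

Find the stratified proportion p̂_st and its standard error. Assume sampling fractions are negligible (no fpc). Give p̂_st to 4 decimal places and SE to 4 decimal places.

p̂_st ≈ 0.6572, SE ≈ 0.0257

N = 3700; stratum weights W_h = N_h/N.
p̂_st = Σ W_h p̂_h = (1200·0.525 + 900·0.816 + 1600·0.667)/3700 = 0.65719
V̂(p̂_st) = Σ W_h² p̂_h(1−p̂_h)/(n_h−1):
  stratum Low: (1200/3700)²·0.525·0.475/203 = 0.000129216
  stratum Mid: (900/3700)²·0.816·0.184/97 = 9.15836e-05
  stratum High: (1600/3700)²·0.667·0.333/95 = 0.000437203
V̂(p̂_st) = 0.000658002; SE = √V̂ = 0.0256516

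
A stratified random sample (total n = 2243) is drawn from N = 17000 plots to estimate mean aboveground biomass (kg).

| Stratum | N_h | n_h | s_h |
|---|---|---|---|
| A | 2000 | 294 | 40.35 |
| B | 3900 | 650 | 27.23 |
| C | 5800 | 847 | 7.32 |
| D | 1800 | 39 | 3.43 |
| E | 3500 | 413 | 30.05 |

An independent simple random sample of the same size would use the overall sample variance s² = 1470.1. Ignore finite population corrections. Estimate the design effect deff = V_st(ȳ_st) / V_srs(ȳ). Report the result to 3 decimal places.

V̂(ȳ_st) = Σ W_h² s_h²/n_h, with W_h = N_h/N and N = 17000:
  stratum A: (2000/17000)²·40.35²/294 = 0.0766482
  stratum B: (3900/17000)²·27.23²/650 = 0.0600362
  stratum C: (5800/17000)²·7.32²/847 = 0.00736371
  stratum D: (1800/17000)²·3.43²/39 = 0.00338198
  stratum E: (3500/17000)²·30.05²/413 = 0.0926781
V_st = 0.240108
V_srs = s²/n = 1470.1/2243 = 0.655417
deff = V_st / V_srs = 0.240108/0.655417 = 0.3663

deff ≈ 0.366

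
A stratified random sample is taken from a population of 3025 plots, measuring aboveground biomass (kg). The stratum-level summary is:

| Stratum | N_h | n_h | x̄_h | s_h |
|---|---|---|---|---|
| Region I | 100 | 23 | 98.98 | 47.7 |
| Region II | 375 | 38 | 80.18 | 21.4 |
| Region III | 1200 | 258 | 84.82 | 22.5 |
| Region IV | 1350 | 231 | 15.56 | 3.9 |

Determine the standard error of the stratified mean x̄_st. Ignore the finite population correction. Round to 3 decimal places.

SE(x̄_st) ≈ 0.784

V̂(x̄_st) = Σ W_h² s_h²/n_h, with W_h = N_h/N and N = 3025:
  stratum Region I: (100/3025)²·47.7²/23 = 0.108108
  stratum Region II: (375/3025)²·21.4²/38 = 0.185206
  stratum Region III: (1200/3025)²·22.5²/258 = 0.308786
  stratum Region IV: (1350/3025)²·3.9²/231 = 0.013114
V̂(x̄_st) = 0.615214
SE(x̄_st) = √0.615214 = 0.784356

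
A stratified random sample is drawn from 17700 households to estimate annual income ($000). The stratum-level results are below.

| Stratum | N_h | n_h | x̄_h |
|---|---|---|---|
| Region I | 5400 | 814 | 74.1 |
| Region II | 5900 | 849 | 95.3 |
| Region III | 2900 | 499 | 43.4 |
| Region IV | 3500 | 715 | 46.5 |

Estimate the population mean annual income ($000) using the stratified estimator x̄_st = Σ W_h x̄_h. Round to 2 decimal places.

x̄_st ≈ 70.68

N = Σ N_h = 17700. Stratum weights W_h = N_h/N.
x̄_st = (5400·74.1 + 5900·95.3 + 2900·43.4 + 3500·46.5) / 17700 = 70.6791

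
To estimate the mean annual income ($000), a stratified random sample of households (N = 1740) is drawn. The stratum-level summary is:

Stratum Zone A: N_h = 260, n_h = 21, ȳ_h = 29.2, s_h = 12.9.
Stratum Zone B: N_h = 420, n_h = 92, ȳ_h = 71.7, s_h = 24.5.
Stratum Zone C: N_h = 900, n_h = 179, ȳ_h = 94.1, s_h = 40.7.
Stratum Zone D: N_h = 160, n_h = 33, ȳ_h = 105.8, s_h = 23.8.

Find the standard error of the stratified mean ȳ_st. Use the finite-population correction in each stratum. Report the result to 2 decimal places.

V̂(ȳ_st) = Σ W_h² (1 − n_h/N_h) s_h²/n_h, with W_h = N_h/N and N = 1740:
  stratum Zone A: (260/1740)²·(1 − 21/260)·12.9²/21 = 0.162642
  stratum Zone B: (420/1740)²·(1 − 92/420)·24.5²/92 = 0.296872
  stratum Zone C: (900/1740)²·(1 − 179/900)·40.7²/179 = 1.98342
  stratum Zone D: (160/1740)²·(1 − 33/160)·23.8²/33 = 0.115203
V̂(ȳ_st) = 2.55814
SE(ȳ_st) = √2.55814 = 1.59942

SE(ȳ_st) ≈ 1.60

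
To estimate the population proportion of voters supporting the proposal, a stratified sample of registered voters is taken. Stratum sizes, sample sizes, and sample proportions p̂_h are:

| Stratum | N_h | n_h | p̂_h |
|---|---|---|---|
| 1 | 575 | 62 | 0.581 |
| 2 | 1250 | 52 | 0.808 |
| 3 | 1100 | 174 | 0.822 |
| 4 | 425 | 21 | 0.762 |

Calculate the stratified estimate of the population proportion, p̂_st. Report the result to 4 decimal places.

N = 3350; stratum weights W_h = N_h/N.
p̂_st = Σ W_h p̂_h = (575·0.581 + 1250·0.808 + 1100·0.822 + 425·0.762)/3350 = 0.76780

p̂_st ≈ 0.7678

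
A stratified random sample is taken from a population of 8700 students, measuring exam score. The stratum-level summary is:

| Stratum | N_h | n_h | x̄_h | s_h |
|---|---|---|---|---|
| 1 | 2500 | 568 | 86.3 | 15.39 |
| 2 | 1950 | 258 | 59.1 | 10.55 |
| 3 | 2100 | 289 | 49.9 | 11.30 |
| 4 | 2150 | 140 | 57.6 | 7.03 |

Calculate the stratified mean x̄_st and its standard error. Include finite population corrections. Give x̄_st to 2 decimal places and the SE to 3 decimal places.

x̄_st ≈ 64.32, SE ≈ 0.296

x̄_st = Σ W_h x̄_h = (2500·86.3 + 1950·59.1 + 2100·49.9 + 2150·57.6)/8700 = 64.32471
V̂(x̄_st) = Σ W_h² (1 − n_h/N_h) s_h²/n_h, with W_h = N_h/N and N = 8700:
  stratum 1: (2500/8700)²·(1 − 568/2500)·15.39²/568 = 0.0266095
  stratum 2: (1950/8700)²·(1 − 258/1950)·10.55²/258 = 0.0188054
  stratum 3: (2100/8700)²·(1 − 289/2100)·11.30²/289 = 0.0222003
  stratum 4: (2150/8700)²·(1 − 140/2150)·7.03²/140 = 0.0201548
V̂(x̄_st) = 0.08777
SE(x̄_st) = √0.08777 = 0.29626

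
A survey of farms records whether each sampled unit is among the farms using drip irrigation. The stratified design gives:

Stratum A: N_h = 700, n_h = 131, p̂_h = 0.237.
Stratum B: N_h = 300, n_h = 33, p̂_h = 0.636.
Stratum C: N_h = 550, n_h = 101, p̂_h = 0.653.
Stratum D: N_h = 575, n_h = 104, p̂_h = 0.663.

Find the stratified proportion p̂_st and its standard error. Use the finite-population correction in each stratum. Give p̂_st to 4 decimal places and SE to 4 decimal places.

N = 2125; stratum weights W_h = N_h/N.
p̂_st = Σ W_h p̂_h = (700·0.237 + 300·0.636 + 550·0.653 + 575·0.663)/2125 = 0.51627
V̂(p̂_st) = Σ W_h² (1 − n_h/N_h) p̂_h(1−p̂_h)/(n_h−1):
  stratum A: (700/2125)²·(1 − 131/700)·0.237·0.763/130 = 0.000122694
  stratum B: (300/2125)²·(1 − 33/300)·0.636·0.364/32 = 0.000128329
  stratum C: (550/2125)²·(1 − 101/550)·0.653·0.347/100 = 0.000123918
  stratum D: (575/2125)²·(1 − 104/575)·0.663·0.337/103 = 0.0001301
V̂(p̂_st) = 0.00050504; SE = √V̂ = 0.0224731

p̂_st ≈ 0.5163, SE ≈ 0.0225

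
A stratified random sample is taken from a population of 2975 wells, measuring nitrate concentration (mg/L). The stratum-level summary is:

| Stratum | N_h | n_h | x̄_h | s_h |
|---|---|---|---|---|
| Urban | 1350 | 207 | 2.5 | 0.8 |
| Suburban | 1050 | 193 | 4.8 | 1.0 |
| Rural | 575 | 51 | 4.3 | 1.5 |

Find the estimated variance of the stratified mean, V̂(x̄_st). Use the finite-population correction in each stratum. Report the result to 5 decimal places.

V̂(x̄_st) = Σ W_h² (1 − n_h/N_h) s_h²/n_h, with W_h = N_h/N and N = 2975:
  stratum Urban: (1350/2975)²·(1 − 207/1350)·0.8²/207 = 0.000539033
  stratum Suburban: (1050/2975)²·(1 − 193/1050)·1.0²/193 = 0.000526792
  stratum Rural: (575/2975)²·(1 − 51/575)·1.5²/51 = 0.00150189
V̂(x̄_st) = 0.00256771

V̂(x̄_st) ≈ 0.00257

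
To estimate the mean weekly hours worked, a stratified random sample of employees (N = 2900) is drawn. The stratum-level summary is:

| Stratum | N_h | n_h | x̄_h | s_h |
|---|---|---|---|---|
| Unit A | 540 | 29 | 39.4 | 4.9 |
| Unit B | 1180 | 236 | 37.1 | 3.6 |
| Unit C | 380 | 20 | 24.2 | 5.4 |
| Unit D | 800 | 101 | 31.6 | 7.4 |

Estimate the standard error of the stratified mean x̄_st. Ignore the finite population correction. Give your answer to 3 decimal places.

V̂(x̄_st) = Σ W_h² s_h²/n_h, with W_h = N_h/N and N = 2900:
  stratum Unit A: (540/2900)²·4.9²/29 = 0.0287069
  stratum Unit B: (1180/2900)²·3.6²/236 = 0.00909203
  stratum Unit C: (380/2900)²·5.4²/20 = 0.0250339
  stratum Unit D: (800/2900)²·7.4²/101 = 0.0412597
V̂(x̄_st) = 0.104093
SE(x̄_st) = √0.104093 = 0.322634

SE(x̄_st) ≈ 0.323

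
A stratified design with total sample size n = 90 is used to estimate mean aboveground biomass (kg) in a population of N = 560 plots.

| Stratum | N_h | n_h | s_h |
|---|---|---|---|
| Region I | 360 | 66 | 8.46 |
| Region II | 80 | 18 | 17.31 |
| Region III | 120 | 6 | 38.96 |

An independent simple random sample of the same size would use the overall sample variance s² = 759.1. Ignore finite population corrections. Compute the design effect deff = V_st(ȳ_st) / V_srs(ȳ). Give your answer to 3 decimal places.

deff ≈ 1.471

V̂(ȳ_st) = Σ W_h² s_h²/n_h, with W_h = N_h/N and N = 560:
  stratum Region I: (360/560)²·8.46²/66 = 0.448152
  stratum Region II: (80/560)²·17.31²/18 = 0.339723
  stratum Region III: (120/560)²·38.96²/6 = 11.6164
V_st = 12.4043
V_srs = s²/n = 759.1/90 = 8.43444
deff = V_st / V_srs = 12.4043/8.43444 = 1.4707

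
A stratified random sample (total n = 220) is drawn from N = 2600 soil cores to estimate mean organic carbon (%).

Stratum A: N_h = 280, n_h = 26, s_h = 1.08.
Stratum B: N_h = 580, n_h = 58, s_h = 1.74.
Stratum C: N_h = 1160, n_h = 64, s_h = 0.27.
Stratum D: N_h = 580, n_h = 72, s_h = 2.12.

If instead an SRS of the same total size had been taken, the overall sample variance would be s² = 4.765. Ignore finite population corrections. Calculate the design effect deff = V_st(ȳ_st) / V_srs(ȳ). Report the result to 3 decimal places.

V̂(ȳ_st) = Σ W_h² s_h²/n_h, with W_h = N_h/N and N = 2600:
  stratum A: (280/2600)²·1.08²/26 = 0.000520288
  stratum B: (580/2600)²·1.74²/58 = 0.00259764
  stratum C: (1160/2600)²·0.27²/64 = 0.000226734
  stratum D: (580/2600)²·2.12²/72 = 0.00310634
V_st = 0.006451
V_srs = s²/n = 4.765/220 = 0.0216591
deff = V_st / V_srs = 0.006451/0.0216591 = 0.2978

deff ≈ 0.298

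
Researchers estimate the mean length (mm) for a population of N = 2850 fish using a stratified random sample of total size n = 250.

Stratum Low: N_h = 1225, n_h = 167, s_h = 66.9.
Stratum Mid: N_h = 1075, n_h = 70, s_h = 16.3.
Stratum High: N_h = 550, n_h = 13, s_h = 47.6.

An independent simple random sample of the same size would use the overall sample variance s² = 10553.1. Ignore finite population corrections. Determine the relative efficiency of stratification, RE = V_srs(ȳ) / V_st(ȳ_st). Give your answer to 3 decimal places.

RE ≈ 3.523

V̂(ȳ_st) = Σ W_h² s_h²/n_h, with W_h = N_h/N and N = 2850:
  stratum Low: (1225/2850)²·66.9²/167 = 4.95129
  stratum Mid: (1075/2850)²·16.3²/70 = 0.540013
  stratum High: (550/2850)²·47.6²/13 = 6.49092
V_st = 11.9822
V_srs = s²/n = 10553.1/250 = 42.2124
Relative efficiency = V_srs / V_st = 42.2124/11.9822 = 3.5229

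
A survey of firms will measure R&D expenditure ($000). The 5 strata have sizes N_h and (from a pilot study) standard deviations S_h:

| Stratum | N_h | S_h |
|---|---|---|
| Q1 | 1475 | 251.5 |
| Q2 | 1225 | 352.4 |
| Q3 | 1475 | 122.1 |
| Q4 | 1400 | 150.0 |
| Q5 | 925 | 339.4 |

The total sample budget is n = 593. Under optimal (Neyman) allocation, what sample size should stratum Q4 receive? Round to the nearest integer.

Neyman allocation: n_h = n · N_h S_h / Σ N_i S_i, with n = 593.
  stratum Q1: N_h·S_h = 1475·251.5 = 370962.50
  stratum Q2: N_h·S_h = 1225·352.4 = 431690.00
  stratum Q3: N_h·S_h = 1475·122.1 = 180097.50
  stratum Q4: N_h·S_h = 1400·150.0 = 210000.00
  stratum Q5: N_h·S_h = 925·339.4 = 313945.00
Σ N_h S_h = 1506695.00
n for stratum Q4 = 593·210000.00/1506695.00 = 82.651 → 83

83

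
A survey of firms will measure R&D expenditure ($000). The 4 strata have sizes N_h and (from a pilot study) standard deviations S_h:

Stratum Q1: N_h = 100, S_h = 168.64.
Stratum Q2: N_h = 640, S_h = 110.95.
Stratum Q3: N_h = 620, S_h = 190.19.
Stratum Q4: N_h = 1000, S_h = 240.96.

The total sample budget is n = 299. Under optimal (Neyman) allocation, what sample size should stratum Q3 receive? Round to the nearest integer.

Neyman allocation: n_h = n · N_h S_h / Σ N_i S_i, with n = 299.
  stratum Q1: N_h·S_h = 100·168.64 = 16864.00
  stratum Q2: N_h·S_h = 640·110.95 = 71008.00
  stratum Q3: N_h·S_h = 620·190.19 = 117917.80
  stratum Q4: N_h·S_h = 1000·240.96 = 240960.00
Σ N_h S_h = 446749.80
n for stratum Q3 = 299·117917.80/446749.80 = 78.920 → 79

79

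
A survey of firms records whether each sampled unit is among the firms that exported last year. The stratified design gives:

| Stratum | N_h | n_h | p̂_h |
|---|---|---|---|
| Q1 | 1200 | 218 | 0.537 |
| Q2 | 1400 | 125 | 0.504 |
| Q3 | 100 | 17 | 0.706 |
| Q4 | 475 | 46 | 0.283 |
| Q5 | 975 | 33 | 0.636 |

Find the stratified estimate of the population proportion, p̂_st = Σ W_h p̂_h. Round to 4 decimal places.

p̂_st ≈ 0.5241

N = 4150; stratum weights W_h = N_h/N.
p̂_st = Σ W_h p̂_h = (1200·0.537 + 1400·0.504 + 100·0.706 + 475·0.283 + 975·0.636)/4150 = 0.52413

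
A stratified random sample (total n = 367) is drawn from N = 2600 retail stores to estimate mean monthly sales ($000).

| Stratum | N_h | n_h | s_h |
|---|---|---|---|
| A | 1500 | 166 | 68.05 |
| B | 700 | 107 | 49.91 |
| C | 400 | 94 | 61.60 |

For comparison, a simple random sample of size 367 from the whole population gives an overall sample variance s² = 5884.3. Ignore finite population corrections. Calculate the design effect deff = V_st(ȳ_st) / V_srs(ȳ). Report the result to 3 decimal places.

deff ≈ 0.744

V̂(ȳ_st) = Σ W_h² s_h²/n_h, with W_h = N_h/N and N = 2600:
  stratum A: (1500/2600)²·68.05²/166 = 9.28504
  stratum B: (700/2600)²·49.91²/107 = 1.68749
  stratum C: (400/2600)²·61.60²/94 = 0.955448
V_st = 11.928
V_srs = s²/n = 5884.3/367 = 16.0335
deff = V_st / V_srs = 11.928/16.0335 = 0.7439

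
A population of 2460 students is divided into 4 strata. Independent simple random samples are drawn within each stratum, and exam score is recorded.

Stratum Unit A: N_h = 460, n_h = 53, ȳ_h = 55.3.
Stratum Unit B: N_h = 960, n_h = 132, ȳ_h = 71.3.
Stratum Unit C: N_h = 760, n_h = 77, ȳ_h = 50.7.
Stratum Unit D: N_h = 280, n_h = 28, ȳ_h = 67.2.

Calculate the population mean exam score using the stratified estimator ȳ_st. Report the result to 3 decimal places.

ȳ_st ≈ 61.477

N = Σ N_h = 2460. Stratum weights W_h = N_h/N.
ȳ_st = (460·55.3 + 960·71.3 + 760·50.7 + 280·67.2) / 2460 = 61.47724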